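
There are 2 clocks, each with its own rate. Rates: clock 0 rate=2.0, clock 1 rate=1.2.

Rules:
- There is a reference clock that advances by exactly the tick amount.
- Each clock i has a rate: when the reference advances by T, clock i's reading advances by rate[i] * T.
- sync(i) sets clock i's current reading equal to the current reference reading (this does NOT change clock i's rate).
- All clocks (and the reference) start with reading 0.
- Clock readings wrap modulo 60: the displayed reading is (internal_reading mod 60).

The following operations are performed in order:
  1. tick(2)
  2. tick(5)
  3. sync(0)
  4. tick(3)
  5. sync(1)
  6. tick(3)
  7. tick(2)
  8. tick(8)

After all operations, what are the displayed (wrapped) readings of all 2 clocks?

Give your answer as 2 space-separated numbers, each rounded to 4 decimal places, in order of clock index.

After op 1 tick(2): ref=2.0000 raw=[4.0000 2.4000]
After op 2 tick(5): ref=7.0000 raw=[14.0000 8.4000]
After op 3 sync(0): ref=7.0000 raw=[7.0000 8.4000]
After op 4 tick(3): ref=10.0000 raw=[13.0000 12.0000]
After op 5 sync(1): ref=10.0000 raw=[13.0000 10.0000]
After op 6 tick(3): ref=13.0000 raw=[19.0000 13.6000]
After op 7 tick(2): ref=15.0000 raw=[23.0000 16.0000]
After op 8 tick(8): ref=23.0000 raw=[39.0000 25.6000]
Wrap final raw readings (mod 60): 39.0000 mod 60 = 39.0000; 25.6000 mod 60 = 25.6000

Answer: 39.0000 25.6000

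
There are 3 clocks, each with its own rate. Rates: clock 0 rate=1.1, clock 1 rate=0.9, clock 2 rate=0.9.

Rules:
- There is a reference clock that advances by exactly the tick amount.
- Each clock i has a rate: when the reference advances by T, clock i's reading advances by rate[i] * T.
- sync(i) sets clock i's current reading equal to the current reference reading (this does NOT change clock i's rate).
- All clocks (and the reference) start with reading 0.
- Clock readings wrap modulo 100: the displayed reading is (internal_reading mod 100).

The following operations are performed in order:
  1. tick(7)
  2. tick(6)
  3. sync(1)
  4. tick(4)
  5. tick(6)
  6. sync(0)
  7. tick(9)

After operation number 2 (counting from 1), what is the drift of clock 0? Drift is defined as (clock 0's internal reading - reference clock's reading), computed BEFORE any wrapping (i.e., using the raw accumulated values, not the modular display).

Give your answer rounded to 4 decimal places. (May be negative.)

After op 1 tick(7): ref=7.0000 raw=[7.7000 6.3000 6.3000]
After op 2 tick(6): ref=13.0000 raw=[14.3000 11.7000 11.7000]
Drift of clock 0 after op 2: 14.3000 - 13.0000 = 1.3000

Answer: 1.3000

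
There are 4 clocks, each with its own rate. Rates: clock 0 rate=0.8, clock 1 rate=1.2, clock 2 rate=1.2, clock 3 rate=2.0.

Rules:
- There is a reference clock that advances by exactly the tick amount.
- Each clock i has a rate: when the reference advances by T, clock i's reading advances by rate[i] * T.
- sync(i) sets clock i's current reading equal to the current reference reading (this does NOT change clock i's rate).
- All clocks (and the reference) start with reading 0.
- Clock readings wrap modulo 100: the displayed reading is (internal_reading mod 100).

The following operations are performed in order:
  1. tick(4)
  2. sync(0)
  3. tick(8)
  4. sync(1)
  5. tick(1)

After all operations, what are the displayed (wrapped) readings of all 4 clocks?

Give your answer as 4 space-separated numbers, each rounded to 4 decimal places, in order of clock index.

After op 1 tick(4): ref=4.0000 raw=[3.2000 4.8000 4.8000 8.0000]
After op 2 sync(0): ref=4.0000 raw=[4.0000 4.8000 4.8000 8.0000]
After op 3 tick(8): ref=12.0000 raw=[10.4000 14.4000 14.4000 24.0000]
After op 4 sync(1): ref=12.0000 raw=[10.4000 12.0000 14.4000 24.0000]
After op 5 tick(1): ref=13.0000 raw=[11.2000 13.2000 15.6000 26.0000]
Wrap final raw readings (mod 100): 11.2000 mod 100 = 11.2000; 13.2000 mod 100 = 13.2000; 15.6000 mod 100 = 15.6000; 26.0000 mod 100 = 26.0000

Answer: 11.2000 13.2000 15.6000 26.0000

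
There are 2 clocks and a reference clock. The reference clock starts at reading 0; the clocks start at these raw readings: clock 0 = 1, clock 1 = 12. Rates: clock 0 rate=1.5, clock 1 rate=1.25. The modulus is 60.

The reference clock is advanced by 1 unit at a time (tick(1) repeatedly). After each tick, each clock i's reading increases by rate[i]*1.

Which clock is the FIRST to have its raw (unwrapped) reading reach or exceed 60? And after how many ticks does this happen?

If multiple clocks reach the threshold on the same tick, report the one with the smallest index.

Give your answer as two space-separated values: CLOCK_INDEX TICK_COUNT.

Answer: 1 39

Derivation:
clock 0: start=1, rate=1.5, needs 60-1 = 59; ticks = ceil(59/1.5) = ceil(39.3333) = 40; reading at tick 40 = 1 + 1.5*40 = 61.0000
clock 1: start=12, rate=1.25, needs 60-12 = 48; ticks = ceil(48/1.25) = ceil(38.4000) = 39; reading at tick 39 = 12 + 1.25*39 = 60.7500
Minimum tick count = 39; winners = [1]; smallest index = 1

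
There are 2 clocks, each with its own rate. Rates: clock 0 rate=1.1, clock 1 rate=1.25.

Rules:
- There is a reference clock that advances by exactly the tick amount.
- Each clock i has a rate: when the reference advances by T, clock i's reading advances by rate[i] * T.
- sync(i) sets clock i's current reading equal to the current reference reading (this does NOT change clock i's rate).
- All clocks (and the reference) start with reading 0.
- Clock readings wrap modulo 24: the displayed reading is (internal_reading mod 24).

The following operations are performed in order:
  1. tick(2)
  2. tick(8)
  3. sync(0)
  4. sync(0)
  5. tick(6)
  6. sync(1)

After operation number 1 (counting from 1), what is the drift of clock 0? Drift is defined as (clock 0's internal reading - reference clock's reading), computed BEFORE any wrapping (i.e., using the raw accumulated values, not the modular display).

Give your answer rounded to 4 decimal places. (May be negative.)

Answer: 0.2000

Derivation:
After op 1 tick(2): ref=2.0000 raw=[2.2000 2.5000]
Drift of clock 0 after op 1: 2.2000 - 2.0000 = 0.2000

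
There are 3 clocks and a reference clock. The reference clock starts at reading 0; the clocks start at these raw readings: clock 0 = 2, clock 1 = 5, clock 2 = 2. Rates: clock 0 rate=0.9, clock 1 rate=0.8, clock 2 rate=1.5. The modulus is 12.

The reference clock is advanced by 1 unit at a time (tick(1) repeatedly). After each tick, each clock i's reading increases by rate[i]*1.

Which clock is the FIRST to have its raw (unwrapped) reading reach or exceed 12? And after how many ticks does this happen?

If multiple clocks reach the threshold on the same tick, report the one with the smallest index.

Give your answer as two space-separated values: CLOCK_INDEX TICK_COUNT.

clock 0: start=2, rate=0.9, needs 12-2 = 10; ticks = ceil(10/0.9) = ceil(11.1111) = 12; reading at tick 12 = 2 + 0.9*12 = 12.8000
clock 1: start=5, rate=0.8, needs 12-5 = 7; ticks = ceil(7/0.8) = ceil(8.7500) = 9; reading at tick 9 = 5 + 0.8*9 = 12.2000
clock 2: start=2, rate=1.5, needs 12-2 = 10; ticks = ceil(10/1.5) = ceil(6.6667) = 7; reading at tick 7 = 2 + 1.5*7 = 12.5000
Minimum tick count = 7; winners = [2]; smallest index = 2

Answer: 2 7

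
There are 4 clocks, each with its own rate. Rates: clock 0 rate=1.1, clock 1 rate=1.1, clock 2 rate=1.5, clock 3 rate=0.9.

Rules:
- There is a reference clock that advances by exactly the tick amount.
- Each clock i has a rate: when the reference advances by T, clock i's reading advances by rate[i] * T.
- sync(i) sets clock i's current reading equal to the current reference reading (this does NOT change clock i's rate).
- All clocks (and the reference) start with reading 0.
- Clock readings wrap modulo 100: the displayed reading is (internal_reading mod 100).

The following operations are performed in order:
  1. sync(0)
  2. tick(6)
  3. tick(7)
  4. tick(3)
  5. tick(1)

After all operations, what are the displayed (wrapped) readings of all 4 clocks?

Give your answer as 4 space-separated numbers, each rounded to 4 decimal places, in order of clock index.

After op 1 sync(0): ref=0.0000 raw=[0.0000 0.0000 0.0000 0.0000]
After op 2 tick(6): ref=6.0000 raw=[6.6000 6.6000 9.0000 5.4000]
After op 3 tick(7): ref=13.0000 raw=[14.3000 14.3000 19.5000 11.7000]
After op 4 tick(3): ref=16.0000 raw=[17.6000 17.6000 24.0000 14.4000]
After op 5 tick(1): ref=17.0000 raw=[18.7000 18.7000 25.5000 15.3000]
Wrap final raw readings (mod 100): 18.7000 mod 100 = 18.7000; 18.7000 mod 100 = 18.7000; 25.5000 mod 100 = 25.5000; 15.3000 mod 100 = 15.3000

Answer: 18.7000 18.7000 25.5000 15.3000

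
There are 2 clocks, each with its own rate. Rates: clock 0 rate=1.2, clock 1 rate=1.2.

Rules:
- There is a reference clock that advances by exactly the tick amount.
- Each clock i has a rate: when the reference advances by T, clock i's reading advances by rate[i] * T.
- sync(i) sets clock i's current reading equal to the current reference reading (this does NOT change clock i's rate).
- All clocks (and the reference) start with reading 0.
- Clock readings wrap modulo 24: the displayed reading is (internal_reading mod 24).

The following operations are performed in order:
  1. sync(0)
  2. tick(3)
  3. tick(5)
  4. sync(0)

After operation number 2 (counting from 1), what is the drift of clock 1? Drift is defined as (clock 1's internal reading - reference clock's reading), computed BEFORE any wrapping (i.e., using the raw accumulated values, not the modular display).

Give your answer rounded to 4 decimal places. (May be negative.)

Answer: 0.6000

Derivation:
After op 1 sync(0): ref=0.0000 raw=[0.0000 0.0000]
After op 2 tick(3): ref=3.0000 raw=[3.6000 3.6000]
Drift of clock 1 after op 2: 3.6000 - 3.0000 = 0.6000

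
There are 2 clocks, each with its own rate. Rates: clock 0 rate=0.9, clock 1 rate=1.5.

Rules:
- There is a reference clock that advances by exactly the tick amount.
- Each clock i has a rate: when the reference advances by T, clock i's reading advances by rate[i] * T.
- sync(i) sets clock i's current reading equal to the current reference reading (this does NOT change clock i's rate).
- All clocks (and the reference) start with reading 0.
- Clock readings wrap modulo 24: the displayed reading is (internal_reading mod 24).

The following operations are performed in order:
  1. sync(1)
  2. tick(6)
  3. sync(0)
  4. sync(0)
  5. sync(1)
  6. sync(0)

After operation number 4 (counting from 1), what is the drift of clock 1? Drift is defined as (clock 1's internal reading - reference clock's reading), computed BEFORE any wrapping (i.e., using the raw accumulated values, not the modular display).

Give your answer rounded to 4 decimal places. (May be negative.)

After op 1 sync(1): ref=0.0000 raw=[0.0000 0.0000]
After op 2 tick(6): ref=6.0000 raw=[5.4000 9.0000]
After op 3 sync(0): ref=6.0000 raw=[6.0000 9.0000]
After op 4 sync(0): ref=6.0000 raw=[6.0000 9.0000]
Drift of clock 1 after op 4: 9.0000 - 6.0000 = 3.0000

Answer: 3.0000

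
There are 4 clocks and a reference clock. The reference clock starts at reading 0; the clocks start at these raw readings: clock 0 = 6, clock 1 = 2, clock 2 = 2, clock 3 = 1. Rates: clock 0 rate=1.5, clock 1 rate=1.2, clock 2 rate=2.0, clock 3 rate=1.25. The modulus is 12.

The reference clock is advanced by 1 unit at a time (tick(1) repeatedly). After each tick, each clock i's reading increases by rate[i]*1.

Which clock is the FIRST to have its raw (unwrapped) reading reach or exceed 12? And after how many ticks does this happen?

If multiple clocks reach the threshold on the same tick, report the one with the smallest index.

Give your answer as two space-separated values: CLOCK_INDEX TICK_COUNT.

clock 0: start=6, rate=1.5, needs 12-6 = 6; ticks = ceil(6/1.5) = ceil(4.0000) = 4; reading at tick 4 = 6 + 1.5*4 = 12.0000
clock 1: start=2, rate=1.2, needs 12-2 = 10; ticks = ceil(10/1.2) = ceil(8.3333) = 9; reading at tick 9 = 2 + 1.2*9 = 12.8000
clock 2: start=2, rate=2.0, needs 12-2 = 10; ticks = ceil(10/2.0) = ceil(5.0000) = 5; reading at tick 5 = 2 + 2.0*5 = 12.0000
clock 3: start=1, rate=1.25, needs 12-1 = 11; ticks = ceil(11/1.25) = ceil(8.8000) = 9; reading at tick 9 = 1 + 1.25*9 = 12.2500
Minimum tick count = 4; winners = [0]; smallest index = 0

Answer: 0 4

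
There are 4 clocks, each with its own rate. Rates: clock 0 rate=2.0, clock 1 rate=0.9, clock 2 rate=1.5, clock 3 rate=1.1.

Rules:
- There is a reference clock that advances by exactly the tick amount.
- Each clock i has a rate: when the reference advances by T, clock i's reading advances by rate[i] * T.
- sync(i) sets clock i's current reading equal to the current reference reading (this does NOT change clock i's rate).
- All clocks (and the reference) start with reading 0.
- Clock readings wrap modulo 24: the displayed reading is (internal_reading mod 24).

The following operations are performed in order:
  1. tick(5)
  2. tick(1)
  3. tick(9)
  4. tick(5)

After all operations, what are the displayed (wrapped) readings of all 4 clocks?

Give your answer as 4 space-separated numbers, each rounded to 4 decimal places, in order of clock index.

After op 1 tick(5): ref=5.0000 raw=[10.0000 4.5000 7.5000 5.5000]
After op 2 tick(1): ref=6.0000 raw=[12.0000 5.4000 9.0000 6.6000]
After op 3 tick(9): ref=15.0000 raw=[30.0000 13.5000 22.5000 16.5000]
After op 4 tick(5): ref=20.0000 raw=[40.0000 18.0000 30.0000 22.0000]
Wrap final raw readings (mod 24): 40.0000 mod 24 = 16.0000; 18.0000 mod 24 = 18.0000; 30.0000 mod 24 = 6.0000; 22.0000 mod 24 = 22.0000

Answer: 16.0000 18.0000 6.0000 22.0000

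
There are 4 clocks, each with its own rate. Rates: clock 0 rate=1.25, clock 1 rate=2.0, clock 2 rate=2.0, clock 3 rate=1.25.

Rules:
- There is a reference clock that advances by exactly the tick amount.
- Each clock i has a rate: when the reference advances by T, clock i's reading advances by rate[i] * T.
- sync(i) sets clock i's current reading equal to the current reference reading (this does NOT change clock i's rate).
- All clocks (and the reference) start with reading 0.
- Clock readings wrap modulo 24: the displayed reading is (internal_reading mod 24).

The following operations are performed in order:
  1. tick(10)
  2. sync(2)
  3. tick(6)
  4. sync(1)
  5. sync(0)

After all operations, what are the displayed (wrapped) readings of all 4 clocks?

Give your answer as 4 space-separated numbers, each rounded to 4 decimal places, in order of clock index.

Answer: 16.0000 16.0000 22.0000 20.0000

Derivation:
After op 1 tick(10): ref=10.0000 raw=[12.5000 20.0000 20.0000 12.5000]
After op 2 sync(2): ref=10.0000 raw=[12.5000 20.0000 10.0000 12.5000]
After op 3 tick(6): ref=16.0000 raw=[20.0000 32.0000 22.0000 20.0000]
After op 4 sync(1): ref=16.0000 raw=[20.0000 16.0000 22.0000 20.0000]
After op 5 sync(0): ref=16.0000 raw=[16.0000 16.0000 22.0000 20.0000]
Wrap final raw readings (mod 24): 16.0000 mod 24 = 16.0000; 16.0000 mod 24 = 16.0000; 22.0000 mod 24 = 22.0000; 20.0000 mod 24 = 20.0000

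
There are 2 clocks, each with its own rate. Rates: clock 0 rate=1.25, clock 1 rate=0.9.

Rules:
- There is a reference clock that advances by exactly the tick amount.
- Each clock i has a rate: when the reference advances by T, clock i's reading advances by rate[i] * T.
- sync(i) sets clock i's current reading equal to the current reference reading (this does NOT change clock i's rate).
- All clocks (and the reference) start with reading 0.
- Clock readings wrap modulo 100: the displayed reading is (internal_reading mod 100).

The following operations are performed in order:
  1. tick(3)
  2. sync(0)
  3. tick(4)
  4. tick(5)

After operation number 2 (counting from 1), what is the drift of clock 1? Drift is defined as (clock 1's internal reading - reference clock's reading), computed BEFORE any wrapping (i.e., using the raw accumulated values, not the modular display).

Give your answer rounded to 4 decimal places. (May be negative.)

Answer: -0.3000

Derivation:
After op 1 tick(3): ref=3.0000 raw=[3.7500 2.7000]
After op 2 sync(0): ref=3.0000 raw=[3.0000 2.7000]
Drift of clock 1 after op 2: 2.7000 - 3.0000 = -0.3000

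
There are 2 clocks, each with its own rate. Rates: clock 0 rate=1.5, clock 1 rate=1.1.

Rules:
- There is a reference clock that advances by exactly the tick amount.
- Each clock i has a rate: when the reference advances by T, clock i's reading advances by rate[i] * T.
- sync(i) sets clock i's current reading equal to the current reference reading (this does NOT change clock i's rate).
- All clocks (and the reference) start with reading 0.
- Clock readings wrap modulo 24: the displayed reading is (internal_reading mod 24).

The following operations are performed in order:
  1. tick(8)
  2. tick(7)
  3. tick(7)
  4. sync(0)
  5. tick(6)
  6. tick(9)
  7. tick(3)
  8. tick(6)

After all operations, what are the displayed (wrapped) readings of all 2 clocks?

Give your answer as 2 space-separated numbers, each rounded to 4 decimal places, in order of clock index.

After op 1 tick(8): ref=8.0000 raw=[12.0000 8.8000]
After op 2 tick(7): ref=15.0000 raw=[22.5000 16.5000]
After op 3 tick(7): ref=22.0000 raw=[33.0000 24.2000]
After op 4 sync(0): ref=22.0000 raw=[22.0000 24.2000]
After op 5 tick(6): ref=28.0000 raw=[31.0000 30.8000]
After op 6 tick(9): ref=37.0000 raw=[44.5000 40.7000]
After op 7 tick(3): ref=40.0000 raw=[49.0000 44.0000]
After op 8 tick(6): ref=46.0000 raw=[58.0000 50.6000]
Wrap final raw readings (mod 24): 58.0000 mod 24 = 10.0000; 50.6000 mod 24 = 2.6000

Answer: 10.0000 2.6000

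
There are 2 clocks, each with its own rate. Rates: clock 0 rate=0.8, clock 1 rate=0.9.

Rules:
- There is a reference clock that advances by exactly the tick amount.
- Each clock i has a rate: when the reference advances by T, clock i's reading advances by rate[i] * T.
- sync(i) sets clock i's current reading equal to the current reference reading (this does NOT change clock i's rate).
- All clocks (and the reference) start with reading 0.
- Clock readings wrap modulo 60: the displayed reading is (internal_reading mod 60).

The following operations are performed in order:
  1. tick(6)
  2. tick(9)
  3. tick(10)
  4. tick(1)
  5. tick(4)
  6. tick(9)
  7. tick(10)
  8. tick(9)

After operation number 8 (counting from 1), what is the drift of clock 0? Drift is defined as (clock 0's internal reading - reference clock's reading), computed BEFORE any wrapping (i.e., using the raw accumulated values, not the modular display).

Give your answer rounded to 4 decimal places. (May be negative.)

Answer: -11.6000

Derivation:
After op 1 tick(6): ref=6.0000 raw=[4.8000 5.4000]
After op 2 tick(9): ref=15.0000 raw=[12.0000 13.5000]
After op 3 tick(10): ref=25.0000 raw=[20.0000 22.5000]
After op 4 tick(1): ref=26.0000 raw=[20.8000 23.4000]
After op 5 tick(4): ref=30.0000 raw=[24.0000 27.0000]
After op 6 tick(9): ref=39.0000 raw=[31.2000 35.1000]
After op 7 tick(10): ref=49.0000 raw=[39.2000 44.1000]
After op 8 tick(9): ref=58.0000 raw=[46.4000 52.2000]
Drift of clock 0 after op 8: 46.4000 - 58.0000 = -11.6000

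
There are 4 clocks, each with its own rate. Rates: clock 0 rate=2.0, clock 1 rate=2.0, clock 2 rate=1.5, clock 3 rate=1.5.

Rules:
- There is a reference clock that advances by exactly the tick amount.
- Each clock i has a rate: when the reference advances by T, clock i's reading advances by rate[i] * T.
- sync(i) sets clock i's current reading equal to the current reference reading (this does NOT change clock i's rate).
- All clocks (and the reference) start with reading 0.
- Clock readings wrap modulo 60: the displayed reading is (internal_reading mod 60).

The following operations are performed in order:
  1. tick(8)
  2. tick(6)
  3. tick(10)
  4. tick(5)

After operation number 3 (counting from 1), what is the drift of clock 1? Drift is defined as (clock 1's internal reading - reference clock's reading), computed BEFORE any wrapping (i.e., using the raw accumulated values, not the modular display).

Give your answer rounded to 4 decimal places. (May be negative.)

After op 1 tick(8): ref=8.0000 raw=[16.0000 16.0000 12.0000 12.0000]
After op 2 tick(6): ref=14.0000 raw=[28.0000 28.0000 21.0000 21.0000]
After op 3 tick(10): ref=24.0000 raw=[48.0000 48.0000 36.0000 36.0000]
Drift of clock 1 after op 3: 48.0000 - 24.0000 = 24.0000

Answer: 24.0000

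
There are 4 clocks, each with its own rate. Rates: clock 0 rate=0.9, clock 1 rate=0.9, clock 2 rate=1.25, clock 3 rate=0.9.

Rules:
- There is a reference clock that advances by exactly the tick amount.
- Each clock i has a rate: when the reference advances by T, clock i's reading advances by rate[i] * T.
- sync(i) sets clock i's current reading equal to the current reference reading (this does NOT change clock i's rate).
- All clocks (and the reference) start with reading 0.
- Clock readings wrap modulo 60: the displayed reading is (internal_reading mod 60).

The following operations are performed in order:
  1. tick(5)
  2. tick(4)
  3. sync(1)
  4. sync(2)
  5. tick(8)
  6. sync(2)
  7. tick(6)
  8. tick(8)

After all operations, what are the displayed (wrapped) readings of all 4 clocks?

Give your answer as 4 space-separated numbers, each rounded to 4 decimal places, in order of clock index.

After op 1 tick(5): ref=5.0000 raw=[4.5000 4.5000 6.2500 4.5000]
After op 2 tick(4): ref=9.0000 raw=[8.1000 8.1000 11.2500 8.1000]
After op 3 sync(1): ref=9.0000 raw=[8.1000 9.0000 11.2500 8.1000]
After op 4 sync(2): ref=9.0000 raw=[8.1000 9.0000 9.0000 8.1000]
After op 5 tick(8): ref=17.0000 raw=[15.3000 16.2000 19.0000 15.3000]
After op 6 sync(2): ref=17.0000 raw=[15.3000 16.2000 17.0000 15.3000]
After op 7 tick(6): ref=23.0000 raw=[20.7000 21.6000 24.5000 20.7000]
After op 8 tick(8): ref=31.0000 raw=[27.9000 28.8000 34.5000 27.9000]
Wrap final raw readings (mod 60): 27.9000 mod 60 = 27.9000; 28.8000 mod 60 = 28.8000; 34.5000 mod 60 = 34.5000; 27.9000 mod 60 = 27.9000

Answer: 27.9000 28.8000 34.5000 27.9000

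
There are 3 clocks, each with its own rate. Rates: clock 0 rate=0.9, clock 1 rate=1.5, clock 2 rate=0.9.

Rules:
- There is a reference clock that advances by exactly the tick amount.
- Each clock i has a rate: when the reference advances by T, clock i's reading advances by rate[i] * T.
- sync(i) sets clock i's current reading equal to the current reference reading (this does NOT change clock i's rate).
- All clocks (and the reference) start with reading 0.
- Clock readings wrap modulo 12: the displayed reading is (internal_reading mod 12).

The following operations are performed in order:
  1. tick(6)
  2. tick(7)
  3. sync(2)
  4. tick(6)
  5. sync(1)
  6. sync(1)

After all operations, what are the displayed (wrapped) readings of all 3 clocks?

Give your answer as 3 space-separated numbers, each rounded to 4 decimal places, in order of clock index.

Answer: 5.1000 7.0000 6.4000

Derivation:
After op 1 tick(6): ref=6.0000 raw=[5.4000 9.0000 5.4000]
After op 2 tick(7): ref=13.0000 raw=[11.7000 19.5000 11.7000]
After op 3 sync(2): ref=13.0000 raw=[11.7000 19.5000 13.0000]
After op 4 tick(6): ref=19.0000 raw=[17.1000 28.5000 18.4000]
After op 5 sync(1): ref=19.0000 raw=[17.1000 19.0000 18.4000]
After op 6 sync(1): ref=19.0000 raw=[17.1000 19.0000 18.4000]
Wrap final raw readings (mod 12): 17.1000 mod 12 = 5.1000; 19.0000 mod 12 = 7.0000; 18.4000 mod 12 = 6.4000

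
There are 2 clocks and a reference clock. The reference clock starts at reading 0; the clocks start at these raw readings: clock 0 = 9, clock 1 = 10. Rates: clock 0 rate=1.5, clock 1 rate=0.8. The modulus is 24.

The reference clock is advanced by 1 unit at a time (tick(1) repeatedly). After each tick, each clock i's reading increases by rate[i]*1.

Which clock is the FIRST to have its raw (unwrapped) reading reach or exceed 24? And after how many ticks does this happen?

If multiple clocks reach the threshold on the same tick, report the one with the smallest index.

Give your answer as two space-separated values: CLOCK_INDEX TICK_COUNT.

Answer: 0 10

Derivation:
clock 0: start=9, rate=1.5, needs 24-9 = 15; ticks = ceil(15/1.5) = ceil(10.0000) = 10; reading at tick 10 = 9 + 1.5*10 = 24.0000
clock 1: start=10, rate=0.8, needs 24-10 = 14; ticks = ceil(14/0.8) = ceil(17.5000) = 18; reading at tick 18 = 10 + 0.8*18 = 24.4000
Minimum tick count = 10; winners = [0]; smallest index = 0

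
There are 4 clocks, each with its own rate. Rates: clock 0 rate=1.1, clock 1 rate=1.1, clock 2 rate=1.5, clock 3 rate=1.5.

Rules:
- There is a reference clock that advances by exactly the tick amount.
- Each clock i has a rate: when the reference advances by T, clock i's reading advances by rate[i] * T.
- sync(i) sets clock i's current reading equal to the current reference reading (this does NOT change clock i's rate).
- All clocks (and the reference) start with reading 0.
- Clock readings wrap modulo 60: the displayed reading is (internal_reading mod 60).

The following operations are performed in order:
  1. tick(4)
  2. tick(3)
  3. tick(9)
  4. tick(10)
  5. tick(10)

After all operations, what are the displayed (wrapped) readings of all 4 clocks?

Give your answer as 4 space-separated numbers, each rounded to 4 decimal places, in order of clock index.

After op 1 tick(4): ref=4.0000 raw=[4.4000 4.4000 6.0000 6.0000]
After op 2 tick(3): ref=7.0000 raw=[7.7000 7.7000 10.5000 10.5000]
After op 3 tick(9): ref=16.0000 raw=[17.6000 17.6000 24.0000 24.0000]
After op 4 tick(10): ref=26.0000 raw=[28.6000 28.6000 39.0000 39.0000]
After op 5 tick(10): ref=36.0000 raw=[39.6000 39.6000 54.0000 54.0000]
Wrap final raw readings (mod 60): 39.6000 mod 60 = 39.6000; 39.6000 mod 60 = 39.6000; 54.0000 mod 60 = 54.0000; 54.0000 mod 60 = 54.0000

Answer: 39.6000 39.6000 54.0000 54.0000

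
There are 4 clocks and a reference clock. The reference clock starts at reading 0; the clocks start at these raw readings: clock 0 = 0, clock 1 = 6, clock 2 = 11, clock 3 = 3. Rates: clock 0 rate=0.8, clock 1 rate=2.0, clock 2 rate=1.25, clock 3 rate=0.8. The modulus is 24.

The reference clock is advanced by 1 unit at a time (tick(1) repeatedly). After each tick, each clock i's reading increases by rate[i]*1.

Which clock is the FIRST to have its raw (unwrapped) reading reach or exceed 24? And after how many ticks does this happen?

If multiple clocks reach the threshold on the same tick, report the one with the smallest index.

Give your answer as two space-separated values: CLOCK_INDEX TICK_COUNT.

Answer: 1 9

Derivation:
clock 0: start=0, rate=0.8, needs 24-0 = 24; ticks = ceil(24/0.8) = ceil(30.0000) = 30; reading at tick 30 = 0 + 0.8*30 = 24.0000
clock 1: start=6, rate=2.0, needs 24-6 = 18; ticks = ceil(18/2.0) = ceil(9.0000) = 9; reading at tick 9 = 6 + 2.0*9 = 24.0000
clock 2: start=11, rate=1.25, needs 24-11 = 13; ticks = ceil(13/1.25) = ceil(10.4000) = 11; reading at tick 11 = 11 + 1.25*11 = 24.7500
clock 3: start=3, rate=0.8, needs 24-3 = 21; ticks = ceil(21/0.8) = ceil(26.2500) = 27; reading at tick 27 = 3 + 0.8*27 = 24.6000
Minimum tick count = 9; winners = [1]; smallest index = 1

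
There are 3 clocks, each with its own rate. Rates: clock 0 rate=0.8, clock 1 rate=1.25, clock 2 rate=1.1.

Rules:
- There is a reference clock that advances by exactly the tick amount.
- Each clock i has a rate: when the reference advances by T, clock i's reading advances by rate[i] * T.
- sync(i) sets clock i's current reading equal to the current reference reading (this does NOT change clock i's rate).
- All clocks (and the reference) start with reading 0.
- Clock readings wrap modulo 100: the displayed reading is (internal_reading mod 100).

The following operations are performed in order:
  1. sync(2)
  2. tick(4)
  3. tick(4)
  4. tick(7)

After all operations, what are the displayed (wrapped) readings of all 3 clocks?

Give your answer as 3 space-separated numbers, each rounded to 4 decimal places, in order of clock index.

Answer: 12.0000 18.7500 16.5000

Derivation:
After op 1 sync(2): ref=0.0000 raw=[0.0000 0.0000 0.0000]
After op 2 tick(4): ref=4.0000 raw=[3.2000 5.0000 4.4000]
After op 3 tick(4): ref=8.0000 raw=[6.4000 10.0000 8.8000]
After op 4 tick(7): ref=15.0000 raw=[12.0000 18.7500 16.5000]
Wrap final raw readings (mod 100): 12.0000 mod 100 = 12.0000; 18.7500 mod 100 = 18.7500; 16.5000 mod 100 = 16.5000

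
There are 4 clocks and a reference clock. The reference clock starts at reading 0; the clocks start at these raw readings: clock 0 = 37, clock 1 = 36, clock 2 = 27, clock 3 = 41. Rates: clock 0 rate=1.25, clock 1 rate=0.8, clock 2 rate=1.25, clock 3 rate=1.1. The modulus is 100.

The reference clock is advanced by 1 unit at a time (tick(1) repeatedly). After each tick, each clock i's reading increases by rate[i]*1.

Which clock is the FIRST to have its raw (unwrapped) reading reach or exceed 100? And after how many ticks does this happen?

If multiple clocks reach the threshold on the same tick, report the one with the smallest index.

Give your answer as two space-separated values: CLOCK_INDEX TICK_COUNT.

Answer: 0 51

Derivation:
clock 0: start=37, rate=1.25, needs 100-37 = 63; ticks = ceil(63/1.25) = ceil(50.4000) = 51; reading at tick 51 = 37 + 1.25*51 = 100.7500
clock 1: start=36, rate=0.8, needs 100-36 = 64; ticks = ceil(64/0.8) = ceil(80.0000) = 80; reading at tick 80 = 36 + 0.8*80 = 100.0000
clock 2: start=27, rate=1.25, needs 100-27 = 73; ticks = ceil(73/1.25) = ceil(58.4000) = 59; reading at tick 59 = 27 + 1.25*59 = 100.7500
clock 3: start=41, rate=1.1, needs 100-41 = 59; ticks = ceil(59/1.1) = ceil(53.6364) = 54; reading at tick 54 = 41 + 1.1*54 = 100.4000
Minimum tick count = 51; winners = [0]; smallest index = 0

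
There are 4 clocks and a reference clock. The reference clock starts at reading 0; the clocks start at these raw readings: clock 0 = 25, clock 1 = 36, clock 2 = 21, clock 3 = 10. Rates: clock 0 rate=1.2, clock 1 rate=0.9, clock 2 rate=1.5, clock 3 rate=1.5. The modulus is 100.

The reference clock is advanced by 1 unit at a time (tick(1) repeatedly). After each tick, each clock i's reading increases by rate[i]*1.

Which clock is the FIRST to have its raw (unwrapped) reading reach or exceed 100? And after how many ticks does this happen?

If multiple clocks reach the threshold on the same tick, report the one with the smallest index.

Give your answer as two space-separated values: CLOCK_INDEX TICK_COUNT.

clock 0: start=25, rate=1.2, needs 100-25 = 75; ticks = ceil(75/1.2) = ceil(62.5000) = 63; reading at tick 63 = 25 + 1.2*63 = 100.6000
clock 1: start=36, rate=0.9, needs 100-36 = 64; ticks = ceil(64/0.9) = ceil(71.1111) = 72; reading at tick 72 = 36 + 0.9*72 = 100.8000
clock 2: start=21, rate=1.5, needs 100-21 = 79; ticks = ceil(79/1.5) = ceil(52.6667) = 53; reading at tick 53 = 21 + 1.5*53 = 100.5000
clock 3: start=10, rate=1.5, needs 100-10 = 90; ticks = ceil(90/1.5) = ceil(60.0000) = 60; reading at tick 60 = 10 + 1.5*60 = 100.0000
Minimum tick count = 53; winners = [2]; smallest index = 2

Answer: 2 53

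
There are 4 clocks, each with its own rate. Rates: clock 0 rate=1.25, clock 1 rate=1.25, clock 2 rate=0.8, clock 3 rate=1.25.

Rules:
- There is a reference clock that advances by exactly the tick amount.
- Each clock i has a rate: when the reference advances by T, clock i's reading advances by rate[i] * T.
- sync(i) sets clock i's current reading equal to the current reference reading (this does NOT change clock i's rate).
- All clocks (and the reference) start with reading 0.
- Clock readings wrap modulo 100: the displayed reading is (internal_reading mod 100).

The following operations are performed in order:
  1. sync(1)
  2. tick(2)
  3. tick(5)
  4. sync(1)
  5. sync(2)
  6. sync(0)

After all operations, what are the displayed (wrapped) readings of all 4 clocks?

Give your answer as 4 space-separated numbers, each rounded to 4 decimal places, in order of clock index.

Answer: 7.0000 7.0000 7.0000 8.7500

Derivation:
After op 1 sync(1): ref=0.0000 raw=[0.0000 0.0000 0.0000 0.0000]
After op 2 tick(2): ref=2.0000 raw=[2.5000 2.5000 1.6000 2.5000]
After op 3 tick(5): ref=7.0000 raw=[8.7500 8.7500 5.6000 8.7500]
After op 4 sync(1): ref=7.0000 raw=[8.7500 7.0000 5.6000 8.7500]
After op 5 sync(2): ref=7.0000 raw=[8.7500 7.0000 7.0000 8.7500]
After op 6 sync(0): ref=7.0000 raw=[7.0000 7.0000 7.0000 8.7500]
Wrap final raw readings (mod 100): 7.0000 mod 100 = 7.0000; 7.0000 mod 100 = 7.0000; 7.0000 mod 100 = 7.0000; 8.7500 mod 100 = 8.7500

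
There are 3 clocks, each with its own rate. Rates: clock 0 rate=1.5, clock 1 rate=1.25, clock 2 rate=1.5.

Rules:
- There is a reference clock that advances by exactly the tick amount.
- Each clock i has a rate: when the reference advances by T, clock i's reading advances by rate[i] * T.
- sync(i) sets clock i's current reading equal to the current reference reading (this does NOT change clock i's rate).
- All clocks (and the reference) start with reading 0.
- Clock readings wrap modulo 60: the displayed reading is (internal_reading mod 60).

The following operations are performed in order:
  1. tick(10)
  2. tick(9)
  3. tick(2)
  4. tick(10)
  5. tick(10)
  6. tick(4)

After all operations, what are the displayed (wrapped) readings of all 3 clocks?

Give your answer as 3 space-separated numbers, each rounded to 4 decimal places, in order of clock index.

Answer: 7.5000 56.2500 7.5000

Derivation:
After op 1 tick(10): ref=10.0000 raw=[15.0000 12.5000 15.0000]
After op 2 tick(9): ref=19.0000 raw=[28.5000 23.7500 28.5000]
After op 3 tick(2): ref=21.0000 raw=[31.5000 26.2500 31.5000]
After op 4 tick(10): ref=31.0000 raw=[46.5000 38.7500 46.5000]
After op 5 tick(10): ref=41.0000 raw=[61.5000 51.2500 61.5000]
After op 6 tick(4): ref=45.0000 raw=[67.5000 56.2500 67.5000]
Wrap final raw readings (mod 60): 67.5000 mod 60 = 7.5000; 56.2500 mod 60 = 56.2500; 67.5000 mod 60 = 7.5000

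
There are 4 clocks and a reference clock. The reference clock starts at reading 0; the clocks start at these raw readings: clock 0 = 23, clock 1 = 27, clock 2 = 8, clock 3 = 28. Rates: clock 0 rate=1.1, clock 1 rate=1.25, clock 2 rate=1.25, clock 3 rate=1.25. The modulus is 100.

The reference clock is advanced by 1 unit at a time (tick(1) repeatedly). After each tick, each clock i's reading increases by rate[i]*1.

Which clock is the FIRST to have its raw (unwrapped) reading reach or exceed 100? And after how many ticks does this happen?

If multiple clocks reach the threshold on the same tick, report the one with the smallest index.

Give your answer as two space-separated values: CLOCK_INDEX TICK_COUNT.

Answer: 3 58

Derivation:
clock 0: start=23, rate=1.1, needs 100-23 = 77; ticks = ceil(77/1.1) = ceil(70.0000) = 70; reading at tick 70 = 23 + 1.1*70 = 100.0000
clock 1: start=27, rate=1.25, needs 100-27 = 73; ticks = ceil(73/1.25) = ceil(58.4000) = 59; reading at tick 59 = 27 + 1.25*59 = 100.7500
clock 2: start=8, rate=1.25, needs 100-8 = 92; ticks = ceil(92/1.25) = ceil(73.6000) = 74; reading at tick 74 = 8 + 1.25*74 = 100.5000
clock 3: start=28, rate=1.25, needs 100-28 = 72; ticks = ceil(72/1.25) = ceil(57.6000) = 58; reading at tick 58 = 28 + 1.25*58 = 100.5000
Minimum tick count = 58; winners = [3]; smallest index = 3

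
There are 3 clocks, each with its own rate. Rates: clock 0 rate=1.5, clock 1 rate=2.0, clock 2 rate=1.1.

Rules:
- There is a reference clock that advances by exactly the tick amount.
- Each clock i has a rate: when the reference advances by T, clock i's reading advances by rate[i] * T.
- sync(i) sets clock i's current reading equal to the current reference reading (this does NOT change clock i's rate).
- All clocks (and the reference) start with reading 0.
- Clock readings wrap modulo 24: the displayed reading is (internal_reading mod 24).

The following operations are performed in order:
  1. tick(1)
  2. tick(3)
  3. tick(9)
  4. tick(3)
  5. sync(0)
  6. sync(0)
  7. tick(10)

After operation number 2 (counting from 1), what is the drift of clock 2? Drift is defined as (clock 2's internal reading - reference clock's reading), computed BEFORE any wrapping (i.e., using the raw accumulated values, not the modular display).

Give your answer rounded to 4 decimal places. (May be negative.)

Answer: 0.4000

Derivation:
After op 1 tick(1): ref=1.0000 raw=[1.5000 2.0000 1.1000]
After op 2 tick(3): ref=4.0000 raw=[6.0000 8.0000 4.4000]
Drift of clock 2 after op 2: 4.4000 - 4.0000 = 0.4000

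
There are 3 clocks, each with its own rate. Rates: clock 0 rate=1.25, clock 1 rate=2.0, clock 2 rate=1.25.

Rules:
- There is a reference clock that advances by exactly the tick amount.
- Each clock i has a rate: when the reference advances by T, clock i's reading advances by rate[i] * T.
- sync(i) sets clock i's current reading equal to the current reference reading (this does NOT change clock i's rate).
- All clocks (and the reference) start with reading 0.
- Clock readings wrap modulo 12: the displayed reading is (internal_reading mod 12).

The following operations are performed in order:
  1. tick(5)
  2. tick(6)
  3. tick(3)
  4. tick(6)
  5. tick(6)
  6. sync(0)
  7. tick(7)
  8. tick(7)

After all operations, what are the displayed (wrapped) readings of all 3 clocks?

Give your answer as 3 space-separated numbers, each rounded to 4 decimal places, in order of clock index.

After op 1 tick(5): ref=5.0000 raw=[6.2500 10.0000 6.2500]
After op 2 tick(6): ref=11.0000 raw=[13.7500 22.0000 13.7500]
After op 3 tick(3): ref=14.0000 raw=[17.5000 28.0000 17.5000]
After op 4 tick(6): ref=20.0000 raw=[25.0000 40.0000 25.0000]
After op 5 tick(6): ref=26.0000 raw=[32.5000 52.0000 32.5000]
After op 6 sync(0): ref=26.0000 raw=[26.0000 52.0000 32.5000]
After op 7 tick(7): ref=33.0000 raw=[34.7500 66.0000 41.2500]
After op 8 tick(7): ref=40.0000 raw=[43.5000 80.0000 50.0000]
Wrap final raw readings (mod 12): 43.5000 mod 12 = 7.5000; 80.0000 mod 12 = 8.0000; 50.0000 mod 12 = 2.0000

Answer: 7.5000 8.0000 2.0000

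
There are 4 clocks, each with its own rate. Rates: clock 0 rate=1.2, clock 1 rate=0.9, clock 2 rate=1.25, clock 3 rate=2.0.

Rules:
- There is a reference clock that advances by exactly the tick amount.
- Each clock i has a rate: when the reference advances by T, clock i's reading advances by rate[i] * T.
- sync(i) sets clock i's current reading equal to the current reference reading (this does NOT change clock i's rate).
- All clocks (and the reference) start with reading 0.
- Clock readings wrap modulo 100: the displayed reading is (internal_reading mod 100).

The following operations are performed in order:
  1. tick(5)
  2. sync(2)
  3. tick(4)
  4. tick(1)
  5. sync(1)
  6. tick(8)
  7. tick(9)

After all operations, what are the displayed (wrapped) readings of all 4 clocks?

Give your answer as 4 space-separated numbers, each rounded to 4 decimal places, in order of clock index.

After op 1 tick(5): ref=5.0000 raw=[6.0000 4.5000 6.2500 10.0000]
After op 2 sync(2): ref=5.0000 raw=[6.0000 4.5000 5.0000 10.0000]
After op 3 tick(4): ref=9.0000 raw=[10.8000 8.1000 10.0000 18.0000]
After op 4 tick(1): ref=10.0000 raw=[12.0000 9.0000 11.2500 20.0000]
After op 5 sync(1): ref=10.0000 raw=[12.0000 10.0000 11.2500 20.0000]
After op 6 tick(8): ref=18.0000 raw=[21.6000 17.2000 21.2500 36.0000]
After op 7 tick(9): ref=27.0000 raw=[32.4000 25.3000 32.5000 54.0000]
Wrap final raw readings (mod 100): 32.4000 mod 100 = 32.4000; 25.3000 mod 100 = 25.3000; 32.5000 mod 100 = 32.5000; 54.0000 mod 100 = 54.0000

Answer: 32.4000 25.3000 32.5000 54.0000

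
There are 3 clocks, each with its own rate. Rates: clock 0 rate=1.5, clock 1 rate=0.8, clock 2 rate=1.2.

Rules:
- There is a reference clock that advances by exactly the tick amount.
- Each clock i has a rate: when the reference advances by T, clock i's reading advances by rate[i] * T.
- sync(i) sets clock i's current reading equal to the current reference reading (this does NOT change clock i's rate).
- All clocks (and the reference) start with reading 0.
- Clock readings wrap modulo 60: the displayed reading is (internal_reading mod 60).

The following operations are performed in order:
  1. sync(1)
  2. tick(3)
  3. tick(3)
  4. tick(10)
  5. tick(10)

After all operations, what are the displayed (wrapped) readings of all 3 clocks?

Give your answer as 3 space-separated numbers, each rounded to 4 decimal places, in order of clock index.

After op 1 sync(1): ref=0.0000 raw=[0.0000 0.0000 0.0000]
After op 2 tick(3): ref=3.0000 raw=[4.5000 2.4000 3.6000]
After op 3 tick(3): ref=6.0000 raw=[9.0000 4.8000 7.2000]
After op 4 tick(10): ref=16.0000 raw=[24.0000 12.8000 19.2000]
After op 5 tick(10): ref=26.0000 raw=[39.0000 20.8000 31.2000]
Wrap final raw readings (mod 60): 39.0000 mod 60 = 39.0000; 20.8000 mod 60 = 20.8000; 31.2000 mod 60 = 31.2000

Answer: 39.0000 20.8000 31.2000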